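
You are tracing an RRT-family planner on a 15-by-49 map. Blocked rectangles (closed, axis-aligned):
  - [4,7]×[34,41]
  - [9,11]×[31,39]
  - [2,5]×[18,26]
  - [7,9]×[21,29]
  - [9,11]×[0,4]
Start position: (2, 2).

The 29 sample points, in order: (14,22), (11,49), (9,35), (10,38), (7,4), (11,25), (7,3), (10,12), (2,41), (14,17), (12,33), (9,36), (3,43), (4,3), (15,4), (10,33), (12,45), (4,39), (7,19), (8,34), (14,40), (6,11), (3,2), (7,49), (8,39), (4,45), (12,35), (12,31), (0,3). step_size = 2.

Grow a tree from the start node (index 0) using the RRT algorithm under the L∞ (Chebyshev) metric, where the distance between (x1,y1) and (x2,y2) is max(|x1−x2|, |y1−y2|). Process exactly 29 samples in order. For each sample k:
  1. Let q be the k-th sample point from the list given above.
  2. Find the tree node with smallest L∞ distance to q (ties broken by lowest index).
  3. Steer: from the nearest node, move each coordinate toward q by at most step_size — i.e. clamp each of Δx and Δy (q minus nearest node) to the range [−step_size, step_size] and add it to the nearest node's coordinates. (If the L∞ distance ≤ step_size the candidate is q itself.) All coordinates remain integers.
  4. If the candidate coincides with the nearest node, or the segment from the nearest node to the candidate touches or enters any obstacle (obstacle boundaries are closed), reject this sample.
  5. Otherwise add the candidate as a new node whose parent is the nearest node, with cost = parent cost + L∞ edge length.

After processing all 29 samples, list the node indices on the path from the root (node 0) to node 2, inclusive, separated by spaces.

Path: 0 1 2

1. q=(14,22) nearest=0 d=20 new=(4,4) → add node 1 parent=0 cost=2
2. q=(11,49) nearest=1 d=45 new=(6,6) → add node 2 parent=1 cost=4
3. q=(9,35) nearest=2 d=29 new=(8,8) → add node 3 parent=2 cost=6
4. q=(10,38) nearest=3 d=30 new=(10,10) → add node 4 parent=3 cost=8
5. q=(7,4) nearest=2 d=2 new=(7,4) → add node 5 parent=2 cost=6
6. q=(11,25) nearest=4 d=15 new=(11,12) → add node 6 parent=4 cost=10
7. q=(7,3) nearest=5 d=1 new=(7,3) → add node 7 parent=5 cost=7
8. q=(10,12) nearest=6 d=1 new=(10,12) → add node 8 parent=6 cost=11
9. q=(2,41) nearest=6 d=29 new=(9,14) → add node 9 parent=6 cost=12
10. q=(14,17) nearest=6 d=5 new=(13,14) → add node 10 parent=6 cost=12
11. q=(12,33) nearest=9 d=19 new=(11,16) → add node 11 parent=9 cost=14
12. q=(9,36) nearest=11 d=20 new=(9,18) → add node 12 parent=11 cost=16
13. q=(3,43) nearest=12 d=25 new=(7,20) → add node 13 parent=12 cost=18
14. q=(4,3) nearest=1 d=1 new=(4,3) → add node 14 parent=1 cost=3
15. q=(15,4) nearest=4 d=6 new=(12,8) → add node 15 parent=4 cost=10
16. q=(10,33) nearest=13 d=13 new=(9,22) → blocked by [7,9]×[21,29], reject
17. q=(12,45) nearest=13 d=25 new=(9,22) → blocked by [7,9]×[21,29], reject
18. q=(4,39) nearest=13 d=19 new=(5,22) → blocked by [2,5]×[18,26], reject
19. q=(7,19) nearest=13 d=1 new=(7,19) → add node 16 parent=13 cost=19
20. q=(8,34) nearest=13 d=14 new=(8,22) → blocked by [7,9]×[21,29], reject
21. q=(14,40) nearest=13 d=20 new=(9,22) → blocked by [7,9]×[21,29], reject
22. q=(6,11) nearest=3 d=3 new=(6,10) → add node 17 parent=3 cost=8
23. q=(3,2) nearest=0 d=1 new=(3,2) → add node 18 parent=0 cost=1
24. q=(7,49) nearest=13 d=29 new=(7,22) → blocked by [7,9]×[21,29], reject
25. q=(8,39) nearest=13 d=19 new=(8,22) → blocked by [7,9]×[21,29], reject
26. q=(4,45) nearest=13 d=25 new=(5,22) → blocked by [2,5]×[18,26], reject
27. q=(12,35) nearest=13 d=15 new=(9,22) → blocked by [7,9]×[21,29], reject
28. q=(12,31) nearest=13 d=11 new=(9,22) → blocked by [7,9]×[21,29], reject
29. q=(0,3) nearest=0 d=2 new=(0,3) → add node 19 parent=0 cost=2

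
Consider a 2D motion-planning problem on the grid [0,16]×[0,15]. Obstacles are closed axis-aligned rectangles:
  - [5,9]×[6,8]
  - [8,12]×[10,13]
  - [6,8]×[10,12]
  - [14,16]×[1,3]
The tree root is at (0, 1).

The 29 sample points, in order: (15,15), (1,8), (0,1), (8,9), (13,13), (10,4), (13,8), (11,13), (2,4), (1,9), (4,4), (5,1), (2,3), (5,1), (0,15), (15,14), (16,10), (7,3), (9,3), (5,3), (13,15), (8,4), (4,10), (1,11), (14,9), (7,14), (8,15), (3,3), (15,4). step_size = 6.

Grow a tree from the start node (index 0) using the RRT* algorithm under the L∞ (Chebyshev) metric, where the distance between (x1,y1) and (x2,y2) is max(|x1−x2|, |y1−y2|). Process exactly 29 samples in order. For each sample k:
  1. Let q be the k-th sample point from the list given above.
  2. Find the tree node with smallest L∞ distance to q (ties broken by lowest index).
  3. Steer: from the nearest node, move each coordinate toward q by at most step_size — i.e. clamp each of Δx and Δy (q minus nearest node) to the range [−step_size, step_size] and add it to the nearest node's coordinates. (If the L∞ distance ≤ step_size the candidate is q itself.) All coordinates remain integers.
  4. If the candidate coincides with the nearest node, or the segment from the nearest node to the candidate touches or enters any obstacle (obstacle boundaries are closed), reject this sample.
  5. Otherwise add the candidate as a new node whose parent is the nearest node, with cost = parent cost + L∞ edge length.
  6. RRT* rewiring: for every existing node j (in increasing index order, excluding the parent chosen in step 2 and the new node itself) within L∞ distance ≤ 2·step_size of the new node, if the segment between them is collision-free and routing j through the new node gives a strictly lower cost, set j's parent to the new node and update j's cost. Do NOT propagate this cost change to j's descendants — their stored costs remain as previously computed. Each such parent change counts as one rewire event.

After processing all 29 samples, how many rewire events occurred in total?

Rewire events: 3

1. q=(15,15) nearest=0 d=15 new=(6,7) → blocked by [5,9]×[6,8], reject
2. q=(1,8) nearest=0 d=7 new=(1,7) → add node 1 parent=0 cost=6
3. q=(0,1) nearest=0 d=0 → coincident, reject
4. q=(8,9) nearest=1 d=7 new=(7,9) → add node 2 parent=1 cost=12
5. q=(13,13) nearest=2 d=6 new=(13,13) → blocked by [8,12]×[10,13], reject
6. q=(10,4) nearest=2 d=5 new=(10,4) → blocked by [5,9]×[6,8], reject
7. q=(13,8) nearest=2 d=6 new=(13,8) → add node 3 parent=2 cost=18
8. q=(11,13) nearest=2 d=4 new=(11,13) → blocked by [8,12]×[10,13], reject
9. q=(2,4) nearest=0 d=3 new=(2,4) → add node 4 parent=0 cost=3
10. q=(1,9) nearest=1 d=2 new=(1,9) → add node 5 parent=1 cost=8
11. q=(4,4) nearest=4 d=2 new=(4,4) → add node 6 parent=4 cost=5
12. q=(5,1) nearest=4 d=3 new=(5,1) → add node 7 parent=4 cost=6; rewire 3→7 (14<18)
13. q=(2,3) nearest=4 d=1 new=(2,3) → add node 8 parent=4 cost=4
14. q=(5,1) nearest=7 d=0 → coincident, reject
15. q=(0,15) nearest=5 d=6 new=(0,15) → add node 9 parent=5 cost=14
16. q=(15,14) nearest=3 d=6 new=(15,14) → add node 10 parent=3 cost=20
17. q=(16,10) nearest=3 d=3 new=(16,10) → add node 11 parent=3 cost=17
18. q=(7,3) nearest=7 d=2 new=(7,3) → add node 12 parent=7 cost=8; rewire 10→12 (19<20)
19. q=(9,3) nearest=12 d=2 new=(9,3) → add node 13 parent=12 cost=10
20. q=(5,3) nearest=6 d=1 new=(5,3) → add node 14 parent=6 cost=6
21. q=(13,15) nearest=10 d=2 new=(13,15) → add node 15 parent=10 cost=21
22. q=(8,4) nearest=12 d=1 new=(8,4) → add node 16 parent=12 cost=9
23. q=(4,10) nearest=1 d=3 new=(4,10) → add node 17 parent=1 cost=9
24. q=(1,11) nearest=5 d=2 new=(1,11) → add node 18 parent=5 cost=10
25. q=(14,9) nearest=3 d=1 new=(14,9) → add node 19 parent=3 cost=15
26. q=(7,14) nearest=17 d=4 new=(7,14) → add node 20 parent=17 cost=13; rewire 15→20 (19<21)
27. q=(8,15) nearest=20 d=1 new=(8,15) → add node 21 parent=20 cost=14
28. q=(3,3) nearest=4 d=1 new=(3,3) → add node 22 parent=4 cost=4
29. q=(15,4) nearest=3 d=4 new=(15,4) → add node 23 parent=3 cost=18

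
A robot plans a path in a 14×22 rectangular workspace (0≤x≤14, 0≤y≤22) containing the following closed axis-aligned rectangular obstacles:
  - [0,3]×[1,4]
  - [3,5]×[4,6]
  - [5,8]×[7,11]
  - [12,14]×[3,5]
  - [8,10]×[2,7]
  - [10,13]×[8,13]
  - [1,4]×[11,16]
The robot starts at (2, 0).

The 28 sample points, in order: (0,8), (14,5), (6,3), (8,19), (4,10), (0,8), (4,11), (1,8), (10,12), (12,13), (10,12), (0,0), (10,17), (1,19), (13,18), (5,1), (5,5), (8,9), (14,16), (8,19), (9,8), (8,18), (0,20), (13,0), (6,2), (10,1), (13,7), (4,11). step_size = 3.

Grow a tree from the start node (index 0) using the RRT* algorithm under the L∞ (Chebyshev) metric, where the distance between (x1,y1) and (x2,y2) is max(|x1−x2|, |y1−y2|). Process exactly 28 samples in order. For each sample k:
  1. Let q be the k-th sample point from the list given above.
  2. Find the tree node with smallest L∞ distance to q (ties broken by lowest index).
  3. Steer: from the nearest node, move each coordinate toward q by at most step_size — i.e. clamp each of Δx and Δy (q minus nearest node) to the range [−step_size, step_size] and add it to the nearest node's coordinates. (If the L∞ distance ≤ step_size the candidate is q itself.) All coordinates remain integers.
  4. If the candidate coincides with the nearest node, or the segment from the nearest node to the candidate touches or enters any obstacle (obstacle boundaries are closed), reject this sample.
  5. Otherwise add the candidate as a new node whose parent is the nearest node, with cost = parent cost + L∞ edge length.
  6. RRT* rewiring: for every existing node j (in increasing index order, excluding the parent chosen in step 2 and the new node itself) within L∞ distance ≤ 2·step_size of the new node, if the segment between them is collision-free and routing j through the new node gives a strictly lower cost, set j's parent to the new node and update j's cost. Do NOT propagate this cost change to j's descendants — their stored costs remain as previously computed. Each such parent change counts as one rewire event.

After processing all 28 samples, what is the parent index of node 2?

1. q=(0,8) nearest=0 d=8 new=(0,3) → blocked by [0,3]×[1,4], reject
2. q=(14,5) nearest=0 d=12 new=(5,3) → blocked by [0,3]×[1,4], reject
3. q=(6,3) nearest=0 d=4 new=(5,3) → blocked by [0,3]×[1,4], reject
4. q=(8,19) nearest=0 d=19 new=(5,3) → blocked by [0,3]×[1,4], reject
5. q=(4,10) nearest=0 d=10 new=(4,3) → blocked by [0,3]×[1,4], reject
6. q=(0,8) nearest=0 d=8 new=(0,3) → blocked by [0,3]×[1,4], reject
7. q=(4,11) nearest=0 d=11 new=(4,3) → blocked by [0,3]×[1,4], reject
8. q=(1,8) nearest=0 d=8 new=(1,3) → blocked by [0,3]×[1,4], reject
9. q=(10,12) nearest=0 d=12 new=(5,3) → blocked by [0,3]×[1,4], reject
10. q=(12,13) nearest=0 d=13 new=(5,3) → blocked by [0,3]×[1,4], reject
11. q=(10,12) nearest=0 d=12 new=(5,3) → blocked by [0,3]×[1,4], reject
12. q=(0,0) nearest=0 d=2 new=(0,0) → add node 1 parent=0 cost=2
13. q=(10,17) nearest=0 d=17 new=(5,3) → blocked by [0,3]×[1,4], reject
14. q=(1,19) nearest=0 d=19 new=(1,3) → blocked by [0,3]×[1,4], reject
15. q=(13,18) nearest=0 d=18 new=(5,3) → blocked by [0,3]×[1,4], reject
16. q=(5,1) nearest=0 d=3 new=(5,1) → add node 2 parent=0 cost=3
17. q=(5,5) nearest=2 d=4 new=(5,4) → blocked by [3,5]×[4,6], reject
18. q=(8,9) nearest=2 d=8 new=(8,4) → blocked by [8,10]×[2,7], reject
19. q=(14,16) nearest=2 d=15 new=(8,4) → blocked by [8,10]×[2,7], reject
20. q=(8,19) nearest=2 d=18 new=(8,4) → blocked by [8,10]×[2,7], reject
21. q=(9,8) nearest=2 d=7 new=(8,4) → blocked by [8,10]×[2,7], reject
22. q=(8,18) nearest=2 d=17 new=(8,4) → blocked by [8,10]×[2,7], reject
23. q=(0,20) nearest=2 d=19 new=(2,4) → blocked by [0,3]×[1,4], reject
24. q=(13,0) nearest=2 d=8 new=(8,0) → add node 3 parent=2 cost=6
25. q=(6,2) nearest=2 d=1 new=(6,2) → add node 4 parent=2 cost=4
26. q=(10,1) nearest=3 d=2 new=(10,1) → add node 5 parent=3 cost=8
27. q=(13,7) nearest=5 d=6 new=(13,4) → blocked by [12,14]×[3,5], reject
28. q=(4,11) nearest=4 d=9 new=(4,5) → blocked by [3,5]×[4,6], reject

Parent of node 2: 0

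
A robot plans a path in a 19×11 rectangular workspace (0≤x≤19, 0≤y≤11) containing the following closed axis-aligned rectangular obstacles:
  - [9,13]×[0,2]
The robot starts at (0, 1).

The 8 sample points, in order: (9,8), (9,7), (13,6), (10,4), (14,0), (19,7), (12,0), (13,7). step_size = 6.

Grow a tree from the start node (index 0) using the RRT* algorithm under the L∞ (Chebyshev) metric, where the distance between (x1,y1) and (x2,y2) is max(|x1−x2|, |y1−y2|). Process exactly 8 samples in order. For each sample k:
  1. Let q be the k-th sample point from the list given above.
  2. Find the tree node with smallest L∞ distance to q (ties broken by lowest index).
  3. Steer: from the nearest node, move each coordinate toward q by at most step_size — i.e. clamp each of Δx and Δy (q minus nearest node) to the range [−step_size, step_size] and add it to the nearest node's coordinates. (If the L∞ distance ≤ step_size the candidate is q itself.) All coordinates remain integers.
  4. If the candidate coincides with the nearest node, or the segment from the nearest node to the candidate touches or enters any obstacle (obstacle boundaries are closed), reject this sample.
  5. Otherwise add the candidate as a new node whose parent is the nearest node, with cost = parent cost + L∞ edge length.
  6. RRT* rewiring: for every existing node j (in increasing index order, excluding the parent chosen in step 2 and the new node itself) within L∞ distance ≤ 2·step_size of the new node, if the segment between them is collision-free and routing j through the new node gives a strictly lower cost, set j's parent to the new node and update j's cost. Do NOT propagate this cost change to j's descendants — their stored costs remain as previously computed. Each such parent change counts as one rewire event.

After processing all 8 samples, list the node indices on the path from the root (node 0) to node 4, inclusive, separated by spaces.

Path: 0 1 2 4

1. q=(9,8) nearest=0 d=9 new=(6,7) → add node 1 parent=0 cost=6
2. q=(9,7) nearest=1 d=3 new=(9,7) → add node 2 parent=1 cost=9
3. q=(13,6) nearest=2 d=4 new=(13,6) → add node 3 parent=2 cost=13
4. q=(10,4) nearest=2 d=3 new=(10,4) → add node 4 parent=2 cost=12
5. q=(14,0) nearest=4 d=4 new=(14,0) → blocked by [9,13]×[0,2], reject
6. q=(19,7) nearest=3 d=6 new=(19,7) → add node 5 parent=3 cost=19
7. q=(12,0) nearest=4 d=4 new=(12,0) → blocked by [9,13]×[0,2], reject
8. q=(13,7) nearest=3 d=1 new=(13,7) → add node 6 parent=3 cost=14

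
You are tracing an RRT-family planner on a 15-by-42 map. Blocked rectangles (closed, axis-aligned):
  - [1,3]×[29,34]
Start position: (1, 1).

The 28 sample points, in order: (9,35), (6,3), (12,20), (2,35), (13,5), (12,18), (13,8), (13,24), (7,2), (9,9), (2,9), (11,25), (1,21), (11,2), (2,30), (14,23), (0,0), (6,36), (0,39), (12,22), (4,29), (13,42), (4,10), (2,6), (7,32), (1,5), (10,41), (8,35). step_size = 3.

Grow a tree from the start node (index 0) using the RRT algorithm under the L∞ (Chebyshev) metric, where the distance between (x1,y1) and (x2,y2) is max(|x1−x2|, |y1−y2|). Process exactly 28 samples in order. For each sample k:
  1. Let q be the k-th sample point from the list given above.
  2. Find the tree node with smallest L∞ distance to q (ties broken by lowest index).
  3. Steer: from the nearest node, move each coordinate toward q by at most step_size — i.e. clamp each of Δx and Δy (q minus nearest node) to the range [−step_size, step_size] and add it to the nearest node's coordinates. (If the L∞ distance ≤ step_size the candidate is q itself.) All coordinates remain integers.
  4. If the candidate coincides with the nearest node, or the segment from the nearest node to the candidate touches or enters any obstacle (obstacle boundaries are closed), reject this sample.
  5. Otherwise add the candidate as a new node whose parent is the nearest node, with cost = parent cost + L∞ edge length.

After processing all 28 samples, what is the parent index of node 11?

Parent of node 11: 4

1. q=(9,35) nearest=0 d=34 new=(4,4) → add node 1 parent=0 cost=3
2. q=(6,3) nearest=1 d=2 new=(6,3) → add node 2 parent=1 cost=5
3. q=(12,20) nearest=1 d=16 new=(7,7) → add node 3 parent=1 cost=6
4. q=(2,35) nearest=3 d=28 new=(4,10) → add node 4 parent=3 cost=9
5. q=(13,5) nearest=3 d=6 new=(10,5) → add node 5 parent=3 cost=9
6. q=(12,18) nearest=4 d=8 new=(7,13) → add node 6 parent=4 cost=12
7. q=(13,8) nearest=5 d=3 new=(13,8) → add node 7 parent=5 cost=12
8. q=(13,24) nearest=6 d=11 new=(10,16) → add node 8 parent=6 cost=15
9. q=(7,2) nearest=2 d=1 new=(7,2) → add node 9 parent=2 cost=6
10. q=(9,9) nearest=3 d=2 new=(9,9) → add node 10 parent=3 cost=8
11. q=(2,9) nearest=4 d=2 new=(2,9) → add node 11 parent=4 cost=11
12. q=(11,25) nearest=8 d=9 new=(11,19) → add node 12 parent=8 cost=18
13. q=(1,21) nearest=6 d=8 new=(4,16) → add node 13 parent=6 cost=15
14. q=(11,2) nearest=5 d=3 new=(11,2) → add node 14 parent=5 cost=12
15. q=(2,30) nearest=12 d=11 new=(8,22) → add node 15 parent=12 cost=21
16. q=(14,23) nearest=12 d=4 new=(14,22) → add node 16 parent=12 cost=21
17. q=(0,0) nearest=0 d=1 new=(0,0) → add node 17 parent=0 cost=1
18. q=(6,36) nearest=15 d=14 new=(6,25) → add node 18 parent=15 cost=24
19. q=(0,39) nearest=18 d=14 new=(3,28) → add node 19 parent=18 cost=27
20. q=(12,22) nearest=16 d=2 new=(12,22) → add node 20 parent=16 cost=23
21. q=(4,29) nearest=19 d=1 new=(4,29) → add node 21 parent=19 cost=28
22. q=(13,42) nearest=21 d=13 new=(7,32) → add node 22 parent=21 cost=31
23. q=(4,10) nearest=4 d=0 → coincident, reject
24. q=(2,6) nearest=1 d=2 new=(2,6) → add node 23 parent=1 cost=5
25. q=(7,32) nearest=22 d=0 → coincident, reject
26. q=(1,5) nearest=23 d=1 new=(1,5) → add node 24 parent=23 cost=6
27. q=(10,41) nearest=22 d=9 new=(10,35) → add node 25 parent=22 cost=34
28. q=(8,35) nearest=25 d=2 new=(8,35) → add node 26 parent=25 cost=36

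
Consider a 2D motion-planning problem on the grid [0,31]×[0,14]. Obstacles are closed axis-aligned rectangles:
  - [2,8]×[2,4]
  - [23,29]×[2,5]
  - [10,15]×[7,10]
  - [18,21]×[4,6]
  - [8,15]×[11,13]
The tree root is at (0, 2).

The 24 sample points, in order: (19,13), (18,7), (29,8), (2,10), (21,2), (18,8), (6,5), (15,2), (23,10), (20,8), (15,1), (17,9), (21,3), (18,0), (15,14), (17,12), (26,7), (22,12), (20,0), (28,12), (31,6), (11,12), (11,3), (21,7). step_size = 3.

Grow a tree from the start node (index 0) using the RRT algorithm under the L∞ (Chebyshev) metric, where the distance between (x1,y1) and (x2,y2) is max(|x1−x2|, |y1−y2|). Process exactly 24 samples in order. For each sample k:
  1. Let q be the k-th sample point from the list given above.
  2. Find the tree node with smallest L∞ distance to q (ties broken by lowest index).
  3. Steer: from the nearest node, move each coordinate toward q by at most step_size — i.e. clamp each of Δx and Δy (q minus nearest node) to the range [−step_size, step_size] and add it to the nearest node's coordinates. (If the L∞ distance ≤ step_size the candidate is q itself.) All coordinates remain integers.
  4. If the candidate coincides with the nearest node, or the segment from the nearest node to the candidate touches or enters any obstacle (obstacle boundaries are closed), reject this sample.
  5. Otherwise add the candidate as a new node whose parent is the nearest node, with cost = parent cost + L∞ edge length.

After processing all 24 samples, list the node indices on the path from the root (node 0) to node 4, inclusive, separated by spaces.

Path: 0 1 2 3 4

1. q=(19,13) nearest=0 d=19 new=(3,5) → blocked by [2,8]×[2,4], reject
2. q=(18,7) nearest=0 d=18 new=(3,5) → blocked by [2,8]×[2,4], reject
3. q=(29,8) nearest=0 d=29 new=(3,5) → blocked by [2,8]×[2,4], reject
4. q=(2,10) nearest=0 d=8 new=(2,5) → add node 1 parent=0 cost=3
5. q=(21,2) nearest=1 d=19 new=(5,2) → blocked by [2,8]×[2,4], reject
6. q=(18,8) nearest=1 d=16 new=(5,8) → add node 2 parent=1 cost=6
7. q=(6,5) nearest=2 d=3 new=(6,5) → add node 3 parent=2 cost=9
8. q=(15,2) nearest=3 d=9 new=(9,2) → blocked by [2,8]×[2,4], reject
9. q=(23,10) nearest=3 d=17 new=(9,8) → add node 4 parent=3 cost=12
10. q=(20,8) nearest=4 d=11 new=(12,8) → blocked by [10,15]×[7,10], reject
11. q=(15,1) nearest=4 d=7 new=(12,5) → blocked by [10,15]×[7,10], reject
12. q=(17,9) nearest=4 d=8 new=(12,9) → blocked by [10,15]×[7,10], reject
13. q=(21,3) nearest=4 d=12 new=(12,5) → blocked by [10,15]×[7,10], reject
14. q=(18,0) nearest=4 d=9 new=(12,5) → blocked by [10,15]×[7,10], reject
15. q=(15,14) nearest=4 d=6 new=(12,11) → blocked by [10,15]×[7,10], reject
16. q=(17,12) nearest=4 d=8 new=(12,11) → blocked by [10,15]×[7,10], reject
17. q=(26,7) nearest=4 d=17 new=(12,7) → blocked by [10,15]×[7,10], reject
18. q=(22,12) nearest=4 d=13 new=(12,11) → blocked by [10,15]×[7,10], reject
19. q=(20,0) nearest=4 d=11 new=(12,5) → blocked by [10,15]×[7,10], reject
20. q=(28,12) nearest=4 d=19 new=(12,11) → blocked by [10,15]×[7,10], reject
21. q=(31,6) nearest=4 d=22 new=(12,6) → blocked by [10,15]×[7,10], reject
22. q=(11,12) nearest=4 d=4 new=(11,11) → blocked by [10,15]×[7,10], reject
23. q=(11,3) nearest=3 d=5 new=(9,3) → blocked by [2,8]×[2,4], reject
24. q=(21,7) nearest=4 d=12 new=(12,7) → blocked by [10,15]×[7,10], reject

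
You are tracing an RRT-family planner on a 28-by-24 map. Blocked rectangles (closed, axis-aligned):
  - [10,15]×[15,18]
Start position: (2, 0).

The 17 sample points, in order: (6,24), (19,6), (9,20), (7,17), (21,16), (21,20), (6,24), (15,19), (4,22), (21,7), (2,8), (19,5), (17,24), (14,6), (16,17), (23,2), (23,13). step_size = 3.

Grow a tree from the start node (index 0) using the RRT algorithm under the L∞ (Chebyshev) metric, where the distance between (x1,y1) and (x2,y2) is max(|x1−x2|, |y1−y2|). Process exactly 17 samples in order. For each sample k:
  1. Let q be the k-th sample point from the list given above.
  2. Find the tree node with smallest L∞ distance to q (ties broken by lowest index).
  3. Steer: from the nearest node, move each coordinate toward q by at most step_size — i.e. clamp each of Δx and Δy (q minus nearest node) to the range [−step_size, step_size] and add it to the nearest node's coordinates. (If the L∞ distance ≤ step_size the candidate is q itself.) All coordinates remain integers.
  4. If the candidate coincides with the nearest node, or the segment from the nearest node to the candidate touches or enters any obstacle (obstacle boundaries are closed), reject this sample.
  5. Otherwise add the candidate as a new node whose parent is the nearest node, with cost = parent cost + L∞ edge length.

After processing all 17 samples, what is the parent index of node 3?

Parent of node 3: 2

1. q=(6,24) nearest=0 d=24 new=(5,3) → add node 1 parent=0 cost=3
2. q=(19,6) nearest=1 d=14 new=(8,6) → add node 2 parent=1 cost=6
3. q=(9,20) nearest=2 d=14 new=(9,9) → add node 3 parent=2 cost=9
4. q=(7,17) nearest=3 d=8 new=(7,12) → add node 4 parent=3 cost=12
5. q=(21,16) nearest=3 d=12 new=(12,12) → add node 5 parent=3 cost=12
6. q=(21,20) nearest=5 d=9 new=(15,15) → blocked by [10,15]×[15,18], reject
7. q=(6,24) nearest=4 d=12 new=(6,15) → add node 6 parent=4 cost=15
8. q=(15,19) nearest=5 d=7 new=(15,15) → blocked by [10,15]×[15,18], reject
9. q=(4,22) nearest=6 d=7 new=(4,18) → add node 7 parent=6 cost=18
10. q=(21,7) nearest=5 d=9 new=(15,9) → add node 8 parent=5 cost=15
11. q=(2,8) nearest=1 d=5 new=(2,6) → add node 9 parent=1 cost=6
12. q=(19,5) nearest=8 d=4 new=(18,6) → add node 10 parent=8 cost=18
13. q=(17,24) nearest=6 d=11 new=(9,18) → add node 11 parent=6 cost=18
14. q=(14,6) nearest=8 d=3 new=(14,6) → add node 12 parent=8 cost=18
15. q=(16,17) nearest=5 d=5 new=(15,15) → blocked by [10,15]×[15,18], reject
16. q=(23,2) nearest=10 d=5 new=(21,3) → add node 13 parent=10 cost=21
17. q=(23,13) nearest=10 d=7 new=(21,9) → add node 14 parent=10 cost=21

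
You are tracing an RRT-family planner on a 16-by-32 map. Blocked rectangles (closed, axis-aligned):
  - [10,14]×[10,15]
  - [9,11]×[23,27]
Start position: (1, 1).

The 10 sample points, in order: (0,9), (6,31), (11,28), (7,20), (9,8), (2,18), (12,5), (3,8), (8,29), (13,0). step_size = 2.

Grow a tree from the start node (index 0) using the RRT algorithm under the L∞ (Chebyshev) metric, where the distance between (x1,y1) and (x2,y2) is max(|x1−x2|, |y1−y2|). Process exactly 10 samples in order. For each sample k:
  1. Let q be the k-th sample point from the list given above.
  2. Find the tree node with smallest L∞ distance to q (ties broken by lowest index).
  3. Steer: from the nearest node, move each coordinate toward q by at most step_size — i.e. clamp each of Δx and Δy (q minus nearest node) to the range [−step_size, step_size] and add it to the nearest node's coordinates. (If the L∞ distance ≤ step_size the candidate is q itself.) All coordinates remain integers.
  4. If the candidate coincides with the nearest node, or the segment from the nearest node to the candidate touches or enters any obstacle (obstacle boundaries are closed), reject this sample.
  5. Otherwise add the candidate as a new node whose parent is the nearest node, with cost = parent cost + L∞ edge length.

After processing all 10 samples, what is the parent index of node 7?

Parent of node 7: 5

1. q=(0,9) nearest=0 d=8 new=(0,3) → add node 1 parent=0 cost=2
2. q=(6,31) nearest=1 d=28 new=(2,5) → add node 2 parent=1 cost=4
3. q=(11,28) nearest=2 d=23 new=(4,7) → add node 3 parent=2 cost=6
4. q=(7,20) nearest=3 d=13 new=(6,9) → add node 4 parent=3 cost=8
5. q=(9,8) nearest=4 d=3 new=(8,8) → add node 5 parent=4 cost=10
6. q=(2,18) nearest=4 d=9 new=(4,11) → add node 6 parent=4 cost=10
7. q=(12,5) nearest=5 d=4 new=(10,6) → add node 7 parent=5 cost=12
8. q=(3,8) nearest=3 d=1 new=(3,8) → add node 8 parent=3 cost=7
9. q=(8,29) nearest=6 d=18 new=(6,13) → add node 9 parent=6 cost=12
10. q=(13,0) nearest=7 d=6 new=(12,4) → add node 10 parent=7 cost=14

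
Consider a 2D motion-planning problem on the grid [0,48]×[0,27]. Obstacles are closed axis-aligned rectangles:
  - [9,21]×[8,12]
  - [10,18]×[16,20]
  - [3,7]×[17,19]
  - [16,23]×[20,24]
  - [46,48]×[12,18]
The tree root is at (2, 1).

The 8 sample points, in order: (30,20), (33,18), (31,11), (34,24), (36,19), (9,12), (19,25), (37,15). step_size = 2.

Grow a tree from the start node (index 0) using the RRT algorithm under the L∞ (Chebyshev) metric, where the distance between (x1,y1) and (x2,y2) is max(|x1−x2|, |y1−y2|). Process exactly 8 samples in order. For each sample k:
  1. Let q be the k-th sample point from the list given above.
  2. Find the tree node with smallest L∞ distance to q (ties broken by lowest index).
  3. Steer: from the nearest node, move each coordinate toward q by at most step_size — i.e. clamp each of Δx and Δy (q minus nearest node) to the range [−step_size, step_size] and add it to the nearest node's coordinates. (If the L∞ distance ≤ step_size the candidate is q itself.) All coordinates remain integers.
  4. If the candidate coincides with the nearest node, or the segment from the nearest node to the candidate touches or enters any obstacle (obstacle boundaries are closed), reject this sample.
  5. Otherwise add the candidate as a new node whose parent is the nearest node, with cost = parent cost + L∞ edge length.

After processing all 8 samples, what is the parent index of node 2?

Parent of node 2: 1

1. q=(30,20) nearest=0 d=28 new=(4,3) → add node 1 parent=0 cost=2
2. q=(33,18) nearest=1 d=29 new=(6,5) → add node 2 parent=1 cost=4
3. q=(31,11) nearest=2 d=25 new=(8,7) → add node 3 parent=2 cost=6
4. q=(34,24) nearest=3 d=26 new=(10,9) → blocked by [9,21]×[8,12], reject
5. q=(36,19) nearest=3 d=28 new=(10,9) → blocked by [9,21]×[8,12], reject
6. q=(9,12) nearest=3 d=5 new=(9,9) → blocked by [9,21]×[8,12], reject
7. q=(19,25) nearest=3 d=18 new=(10,9) → blocked by [9,21]×[8,12], reject
8. q=(37,15) nearest=3 d=29 new=(10,9) → blocked by [9,21]×[8,12], reject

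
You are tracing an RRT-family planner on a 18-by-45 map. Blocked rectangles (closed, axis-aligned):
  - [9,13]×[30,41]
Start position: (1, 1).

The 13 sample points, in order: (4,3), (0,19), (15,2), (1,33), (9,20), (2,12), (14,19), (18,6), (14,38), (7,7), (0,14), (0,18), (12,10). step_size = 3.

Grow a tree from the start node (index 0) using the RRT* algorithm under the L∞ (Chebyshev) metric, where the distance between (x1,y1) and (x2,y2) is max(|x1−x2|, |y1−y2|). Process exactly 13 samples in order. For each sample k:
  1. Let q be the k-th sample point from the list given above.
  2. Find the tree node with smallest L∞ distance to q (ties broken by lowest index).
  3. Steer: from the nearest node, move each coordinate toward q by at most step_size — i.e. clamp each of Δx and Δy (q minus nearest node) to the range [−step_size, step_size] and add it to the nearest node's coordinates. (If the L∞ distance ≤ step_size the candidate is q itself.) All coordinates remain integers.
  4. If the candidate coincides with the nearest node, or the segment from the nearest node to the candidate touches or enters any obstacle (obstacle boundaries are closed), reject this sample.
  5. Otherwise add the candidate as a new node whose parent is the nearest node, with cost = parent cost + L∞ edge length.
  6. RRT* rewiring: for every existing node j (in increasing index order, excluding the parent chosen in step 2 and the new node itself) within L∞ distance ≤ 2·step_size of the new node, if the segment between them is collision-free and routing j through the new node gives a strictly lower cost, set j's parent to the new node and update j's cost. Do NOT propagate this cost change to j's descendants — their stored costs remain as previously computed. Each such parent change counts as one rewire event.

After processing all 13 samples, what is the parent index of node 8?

Parent of node 8: 3

1. q=(4,3) nearest=0 d=3 new=(4,3) → add node 1 parent=0 cost=3
2. q=(0,19) nearest=1 d=16 new=(1,6) → add node 2 parent=1 cost=6
3. q=(15,2) nearest=1 d=11 new=(7,2) → add node 3 parent=1 cost=6
4. q=(1,33) nearest=2 d=27 new=(1,9) → add node 4 parent=2 cost=9
5. q=(9,20) nearest=4 d=11 new=(4,12) → add node 5 parent=4 cost=12
6. q=(2,12) nearest=5 d=2 new=(2,12) → add node 6 parent=5 cost=14
7. q=(14,19) nearest=5 d=10 new=(7,15) → add node 7 parent=5 cost=15
8. q=(18,6) nearest=3 d=11 new=(10,5) → add node 8 parent=3 cost=9
9. q=(14,38) nearest=7 d=23 new=(10,18) → add node 9 parent=7 cost=18
10. q=(7,7) nearest=8 d=3 new=(7,7) → add node 10 parent=8 cost=12
11. q=(0,14) nearest=6 d=2 new=(0,14) → add node 11 parent=6 cost=16
12. q=(0,18) nearest=11 d=4 new=(0,17) → add node 12 parent=11 cost=19
13. q=(12,10) nearest=7 d=5 new=(10,12) → add node 13 parent=7 cost=18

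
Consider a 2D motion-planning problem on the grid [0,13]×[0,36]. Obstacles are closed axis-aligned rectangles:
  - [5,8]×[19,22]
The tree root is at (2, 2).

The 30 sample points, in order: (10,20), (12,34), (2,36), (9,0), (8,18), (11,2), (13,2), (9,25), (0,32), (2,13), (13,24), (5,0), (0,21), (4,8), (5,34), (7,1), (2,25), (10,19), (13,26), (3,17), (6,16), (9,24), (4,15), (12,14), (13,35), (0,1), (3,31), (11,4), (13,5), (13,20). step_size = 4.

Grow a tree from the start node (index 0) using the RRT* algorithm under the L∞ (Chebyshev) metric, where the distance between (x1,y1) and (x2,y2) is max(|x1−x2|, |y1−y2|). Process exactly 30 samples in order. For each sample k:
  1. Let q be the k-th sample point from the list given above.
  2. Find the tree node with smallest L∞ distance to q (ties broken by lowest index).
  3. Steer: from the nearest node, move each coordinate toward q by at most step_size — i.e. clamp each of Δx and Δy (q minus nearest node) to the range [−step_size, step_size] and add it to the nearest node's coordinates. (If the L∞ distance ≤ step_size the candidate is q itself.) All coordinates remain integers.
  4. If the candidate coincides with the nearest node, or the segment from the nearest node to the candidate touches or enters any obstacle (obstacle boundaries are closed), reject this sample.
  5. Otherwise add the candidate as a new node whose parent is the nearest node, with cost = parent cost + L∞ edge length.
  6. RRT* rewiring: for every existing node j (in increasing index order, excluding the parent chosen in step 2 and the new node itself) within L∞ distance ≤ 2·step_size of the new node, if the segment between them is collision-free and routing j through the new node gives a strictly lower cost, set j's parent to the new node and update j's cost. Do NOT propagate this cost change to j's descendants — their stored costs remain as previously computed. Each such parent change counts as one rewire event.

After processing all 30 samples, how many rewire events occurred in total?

Rewire events: 9

1. q=(10,20) nearest=0 d=18 new=(6,6) → add node 1 parent=0 cost=4
2. q=(12,34) nearest=1 d=28 new=(10,10) → add node 2 parent=1 cost=8
3. q=(2,36) nearest=2 d=26 new=(6,14) → add node 3 parent=2 cost=12
4. q=(9,0) nearest=1 d=6 new=(9,2) → add node 4 parent=1 cost=8
5. q=(8,18) nearest=3 d=4 new=(8,18) → add node 5 parent=3 cost=16
6. q=(11,2) nearest=4 d=2 new=(11,2) → add node 6 parent=4 cost=10
7. q=(13,2) nearest=6 d=2 new=(13,2) → add node 7 parent=6 cost=12
8. q=(9,25) nearest=5 d=7 new=(9,22) → add node 8 parent=5 cost=20
9. q=(0,32) nearest=8 d=10 new=(5,26) → add node 9 parent=8 cost=24
10. q=(2,13) nearest=3 d=4 new=(2,13) → add node 10 parent=3 cost=16
11. q=(13,24) nearest=8 d=4 new=(13,24) → add node 11 parent=8 cost=24
12. q=(5,0) nearest=0 d=3 new=(5,0) → add node 12 parent=0 cost=3; rewire 4→12 (7<8); rewire 6→12 (9<10); rewire 7→12 (11<12)
13. q=(0,21) nearest=9 d=5 new=(1,22) → add node 13 parent=9 cost=28
14. q=(4,8) nearest=1 d=2 new=(4,8) → add node 14 parent=1 cost=6; rewire 10→14 (11<16)
15. q=(5,34) nearest=9 d=8 new=(5,30) → add node 15 parent=9 cost=28
16. q=(7,1) nearest=4 d=2 new=(7,1) → add node 16 parent=4 cost=9
17. q=(2,25) nearest=9 d=3 new=(2,25) → add node 17 parent=9 cost=27
18. q=(10,19) nearest=5 d=2 new=(10,19) → add node 18 parent=5 cost=18; rewire 11→18 (23<24)
19. q=(13,26) nearest=11 d=2 new=(13,26) → add node 19 parent=11 cost=25
20. q=(3,17) nearest=3 d=3 new=(3,17) → add node 20 parent=3 cost=15; rewire 13→20 (20<28); rewire 17→20 (23<27)
21. q=(6,16) nearest=3 d=2 new=(6,16) → add node 21 parent=3 cost=14; rewire 11→21 (22<23)
22. q=(9,24) nearest=8 d=2 new=(9,24) → add node 22 parent=8 cost=22
23. q=(4,15) nearest=3 d=2 new=(4,15) → add node 23 parent=3 cost=14
24. q=(12,14) nearest=2 d=4 new=(12,14) → add node 24 parent=2 cost=12; rewire 18→24 (17<18)
25. q=(13,35) nearest=15 d=8 new=(9,34) → add node 25 parent=15 cost=32
26. q=(0,1) nearest=0 d=2 new=(0,1) → add node 26 parent=0 cost=2
27. q=(3,31) nearest=15 d=2 new=(3,31) → add node 27 parent=15 cost=30
28. q=(11,4) nearest=4 d=2 new=(11,4) → add node 28 parent=4 cost=9
29. q=(13,5) nearest=28 d=2 new=(13,5) → add node 29 parent=28 cost=11
30. q=(13,20) nearest=18 d=3 new=(13,20) → add node 30 parent=18 cost=20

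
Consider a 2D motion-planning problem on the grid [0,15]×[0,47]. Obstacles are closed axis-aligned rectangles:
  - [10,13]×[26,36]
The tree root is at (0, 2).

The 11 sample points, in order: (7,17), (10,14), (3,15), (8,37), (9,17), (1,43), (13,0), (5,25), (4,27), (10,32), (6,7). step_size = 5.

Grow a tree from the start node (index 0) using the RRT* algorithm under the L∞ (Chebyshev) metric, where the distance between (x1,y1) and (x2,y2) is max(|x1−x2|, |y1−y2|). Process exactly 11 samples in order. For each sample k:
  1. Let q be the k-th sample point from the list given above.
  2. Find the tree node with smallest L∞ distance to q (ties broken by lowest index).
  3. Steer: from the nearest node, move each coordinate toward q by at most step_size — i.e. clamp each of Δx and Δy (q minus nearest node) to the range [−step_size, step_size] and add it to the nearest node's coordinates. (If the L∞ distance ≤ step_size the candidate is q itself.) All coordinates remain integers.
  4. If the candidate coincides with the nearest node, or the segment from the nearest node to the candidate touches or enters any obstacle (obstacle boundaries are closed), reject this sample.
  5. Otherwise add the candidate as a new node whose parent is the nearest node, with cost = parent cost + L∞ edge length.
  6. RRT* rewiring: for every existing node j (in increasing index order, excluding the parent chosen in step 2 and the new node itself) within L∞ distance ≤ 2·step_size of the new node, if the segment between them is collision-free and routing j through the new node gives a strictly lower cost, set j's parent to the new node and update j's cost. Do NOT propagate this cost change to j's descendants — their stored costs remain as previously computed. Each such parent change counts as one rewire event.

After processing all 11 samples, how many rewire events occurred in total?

1. q=(7,17) nearest=0 d=15 new=(5,7) → add node 1 parent=0 cost=5
2. q=(10,14) nearest=1 d=7 new=(10,12) → add node 2 parent=1 cost=10
3. q=(3,15) nearest=2 d=7 new=(5,15) → add node 3 parent=2 cost=15
4. q=(8,37) nearest=3 d=22 new=(8,20) → add node 4 parent=3 cost=20
5. q=(9,17) nearest=4 d=3 new=(9,17) → add node 5 parent=4 cost=23
6. q=(1,43) nearest=4 d=23 new=(3,25) → add node 6 parent=4 cost=25
7. q=(13,0) nearest=1 d=8 new=(10,2) → add node 7 parent=1 cost=10
8. q=(5,25) nearest=6 d=2 new=(5,25) → add node 8 parent=6 cost=27
9. q=(4,27) nearest=6 d=2 new=(4,27) → add node 9 parent=6 cost=27
10. q=(10,32) nearest=9 d=6 new=(9,32) → add node 10 parent=9 cost=32
11. q=(6,7) nearest=1 d=1 new=(6,7) → add node 11 parent=1 cost=6; rewire 3→11 (14<15); rewire 5→11 (16<23)

Rewire events: 2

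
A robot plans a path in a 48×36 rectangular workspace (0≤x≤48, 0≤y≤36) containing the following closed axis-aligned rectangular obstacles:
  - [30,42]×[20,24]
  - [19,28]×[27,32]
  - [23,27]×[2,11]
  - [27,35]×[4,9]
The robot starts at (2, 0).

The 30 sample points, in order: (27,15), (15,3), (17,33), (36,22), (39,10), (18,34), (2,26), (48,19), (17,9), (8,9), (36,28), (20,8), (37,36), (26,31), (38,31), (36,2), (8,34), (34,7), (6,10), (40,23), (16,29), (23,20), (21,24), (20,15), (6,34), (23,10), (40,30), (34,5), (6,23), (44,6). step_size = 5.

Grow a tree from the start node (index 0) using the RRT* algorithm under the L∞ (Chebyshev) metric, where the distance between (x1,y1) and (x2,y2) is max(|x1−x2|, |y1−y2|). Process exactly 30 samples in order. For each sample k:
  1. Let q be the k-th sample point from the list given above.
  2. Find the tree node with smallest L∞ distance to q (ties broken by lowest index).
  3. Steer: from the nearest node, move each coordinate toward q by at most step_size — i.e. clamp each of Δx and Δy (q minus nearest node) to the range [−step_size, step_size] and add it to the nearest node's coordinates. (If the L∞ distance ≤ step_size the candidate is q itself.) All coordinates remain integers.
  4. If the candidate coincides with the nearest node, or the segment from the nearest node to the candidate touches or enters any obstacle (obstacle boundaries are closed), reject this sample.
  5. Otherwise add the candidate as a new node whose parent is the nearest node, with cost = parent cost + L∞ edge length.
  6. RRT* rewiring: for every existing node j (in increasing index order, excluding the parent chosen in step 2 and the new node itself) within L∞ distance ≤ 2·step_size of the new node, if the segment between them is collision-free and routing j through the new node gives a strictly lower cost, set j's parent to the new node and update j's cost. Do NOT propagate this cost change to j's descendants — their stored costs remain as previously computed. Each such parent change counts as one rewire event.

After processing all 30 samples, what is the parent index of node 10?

Parent of node 10: 5

1. q=(27,15) nearest=0 d=25 new=(7,5) → add node 1 parent=0 cost=5
2. q=(15,3) nearest=1 d=8 new=(12,3) → add node 2 parent=1 cost=10
3. q=(17,33) nearest=1 d=28 new=(12,10) → add node 3 parent=1 cost=10
4. q=(36,22) nearest=2 d=24 new=(17,8) → add node 4 parent=2 cost=15
5. q=(39,10) nearest=4 d=22 new=(22,10) → add node 5 parent=4 cost=20
6. q=(18,34) nearest=3 d=24 new=(17,15) → add node 6 parent=3 cost=15
7. q=(2,26) nearest=6 d=15 new=(12,20) → add node 7 parent=6 cost=20
8. q=(48,19) nearest=5 d=26 new=(27,15) → blocked by [23,27]×[2,11], reject
9. q=(17,9) nearest=4 d=1 new=(17,9) → add node 8 parent=4 cost=16
10. q=(8,9) nearest=1 d=4 new=(8,9) → add node 9 parent=1 cost=9
11. q=(36,28) nearest=5 d=18 new=(27,15) → blocked by [23,27]×[2,11], reject
12. q=(20,8) nearest=5 d=2 new=(20,8) → add node 10 parent=5 cost=22
13. q=(37,36) nearest=6 d=21 new=(22,20) → add node 11 parent=6 cost=20
14. q=(26,31) nearest=11 d=11 new=(26,25) → add node 12 parent=11 cost=25
15. q=(38,31) nearest=12 d=12 new=(31,30) → blocked by [19,28]×[27,32], reject
16. q=(36,2) nearest=5 d=14 new=(27,5) → blocked by [23,27]×[2,11], reject
17. q=(8,34) nearest=7 d=14 new=(8,25) → add node 13 parent=7 cost=25
18. q=(34,7) nearest=5 d=12 new=(27,7) → blocked by [23,27]×[2,11], reject
19. q=(6,10) nearest=9 d=2 new=(6,10) → add node 14 parent=9 cost=11
20. q=(40,23) nearest=12 d=14 new=(31,23) → blocked by [30,42]×[20,24], reject
21. q=(16,29) nearest=13 d=8 new=(13,29) → add node 15 parent=13 cost=30
22. q=(23,20) nearest=11 d=1 new=(23,20) → add node 16 parent=11 cost=21
23. q=(21,24) nearest=11 d=4 new=(21,24) → add node 17 parent=11 cost=24
24. q=(20,15) nearest=6 d=3 new=(20,15) → add node 18 parent=6 cost=18
25. q=(6,34) nearest=15 d=7 new=(8,34) → add node 19 parent=15 cost=35
26. q=(23,10) nearest=5 d=1 new=(23,10) → blocked by [23,27]×[2,11], reject
27. q=(40,30) nearest=12 d=14 new=(31,30) → blocked by [19,28]×[27,32], reject
28. q=(34,5) nearest=5 d=12 new=(27,5) → blocked by [23,27]×[2,11], reject
29. q=(6,23) nearest=13 d=2 new=(6,23) → add node 20 parent=13 cost=27
30. q=(44,6) nearest=12 d=19 new=(31,20) → blocked by [30,42]×[20,24], reject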